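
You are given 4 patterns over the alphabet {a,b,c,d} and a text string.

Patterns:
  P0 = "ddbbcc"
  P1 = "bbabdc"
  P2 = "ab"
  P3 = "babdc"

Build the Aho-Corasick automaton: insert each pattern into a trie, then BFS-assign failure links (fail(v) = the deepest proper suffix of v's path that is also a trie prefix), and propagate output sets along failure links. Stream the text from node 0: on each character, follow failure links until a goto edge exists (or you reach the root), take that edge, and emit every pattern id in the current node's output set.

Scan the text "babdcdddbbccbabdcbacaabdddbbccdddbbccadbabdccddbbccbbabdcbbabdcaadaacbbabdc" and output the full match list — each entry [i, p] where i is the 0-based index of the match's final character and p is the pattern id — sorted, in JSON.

Build automaton:
Trie (insert patterns):
  n0 'ε': a→13 b→7 d→1
  n1 'd': d→2
  n2 'dd': b→3
  n3 'ddb': b→4
  n4 'ddbb': c→5
  n5 'ddbbc': c→6
  n6 'ddbbcc': ·  [P0 ends]
  n7 'b': a→15 b→8
  n8 'bb': a→9
  n9 'bba': b→10
  n10 'bbab': d→11
  n11 'bbabd': c→12
  n12 'bbabdc': ·  [P1 ends]
  n13 'a': b→14
  n14 'ab': ·  [P2 ends]
  n15 'ba': b→16
  n16 'bab': d→17
  n17 'babd': c→18
  n18 'babdc': ·  [P3 ends]

Failure links (BFS by depth):
  fail(1) 'd': from fail(0)=0 chase 'd': 0 ⇒ 0;  out=∅∪out(0)=∅
  fail(7) 'b': from fail(0)=0 chase 'b': 0 ⇒ 0;  out=∅∪out(0)=∅
  fail(13) 'a': from fail(0)=0 chase 'a': 0 ⇒ 0;  out=∅∪out(0)=∅
  fail(2) 'dd': from fail(1)=0 chase 'd': 0 ⇒ 1;  out=∅∪out(1)=∅
  fail(8) 'bb': from fail(7)=0 chase 'b': 0 ⇒ 7;  out=∅∪out(7)=∅
  fail(14) 'ab': from fail(13)=0 chase 'b': 0 ⇒ 7;  out={2}∪out(7)={2}
  fail(15) 'ba': from fail(7)=0 chase 'a': 0 ⇒ 13;  out=∅∪out(13)=∅
  fail(3) 'ddb': from fail(2)=1 chase 'b': 1→0 ⇒ 7;  out=∅∪out(7)=∅
  fail(9) 'bba': from fail(8)=7 chase 'a': 7 ⇒ 15;  out=∅∪out(15)=∅
  fail(16) 'bab': from fail(15)=13 chase 'b': 13 ⇒ 14;  out=∅∪out(14)={2}
  fail(4) 'ddbb': from fail(3)=7 chase 'b': 7 ⇒ 8;  out=∅∪out(8)=∅
  fail(10) 'bbab': from fail(9)=15 chase 'b': 15 ⇒ 16;  out=∅∪out(16)={2}
  fail(17) 'babd': from fail(16)=14 chase 'd': 14→7→0 ⇒ 1;  out=∅∪out(1)=∅
  fail(5) 'ddbbc': from fail(4)=8 chase 'c': 8→7→0 ⇒ 0;  out=∅∪out(0)=∅
  fail(11) 'bbabd': from fail(10)=16 chase 'd': 16 ⇒ 17;  out=∅∪out(17)=∅
  fail(18) 'babdc': from fail(17)=1 chase 'c': 1→0 ⇒ 0;  out={3}∪out(0)={3}
  fail(6) 'ddbbcc': from fail(5)=0 chase 'c': 0 ⇒ 0;  out={0}∪out(0)={0}
  fail(12) 'bbabdc': from fail(11)=17 chase 'c': 17 ⇒ 18;  out={1}∪out(18)={1,3}

Scan:
i=0 'b': node 0→7
i=1 'a': node 7→15
i=2 'b': node 15→16  → match P2@[1:2]
i=3 'd': node 16→17
i=4 'c': node 17→18  → match P3@[0:4]
i=5 'd': node 18→1 (via fail)
i=6 'd': node 1→2
i=7 'd': node 2→2 (via fail)
i=8 'b': node 2→3
i=9 'b': node 3→4
i=10 'c': node 4→5
i=11 'c': node 5→6  → match P0@[6:11]
i=12 'b': node 6→7 (via fail)
i=13 'a': node 7→15
i=14 'b': node 15→16  → match P2@[13:14]
i=15 'd': node 16→17
i=16 'c': node 17→18  → match P3@[12:16]
i=17 'b': node 18→7 (via fail)
i=18 'a': node 7→15
i=19 'c': node 15→0 (via fail)
i=20 'a': node 0→13
i=21 'a': node 13→13 (via fail)
i=22 'b': node 13→14  → match P2@[21:22]
i=23 'd': node 14→1 (via fail)
i=24 'd': node 1→2
i=25 'd': node 2→2 (via fail)
i=26 'b': node 2→3
i=27 'b': node 3→4
i=28 'c': node 4→5
i=29 'c': node 5→6  → match P0@[24:29]
i=30 'd': node 6→1 (via fail)
i=31 'd': node 1→2
i=32 'd': node 2→2 (via fail)
i=33 'b': node 2→3
i=34 'b': node 3→4
i=35 'c': node 4→5
i=36 'c': node 5→6  → match P0@[31:36]
i=37 'a': node 6→13 (via fail)
i=38 'd': node 13→1 (via fail)
i=39 'b': node 1→7 (via fail)
i=40 'a': node 7→15
i=41 'b': node 15→16  → match P2@[40:41]
i=42 'd': node 16→17
i=43 'c': node 17→18  → match P3@[39:43]
i=44 'c': node 18→0 (via fail)
i=45 'd': node 0→1
i=46 'd': node 1→2
i=47 'b': node 2→3
i=48 'b': node 3→4
i=49 'c': node 4→5
i=50 'c': node 5→6  → match P0@[45:50]
i=51 'b': node 6→7 (via fail)
i=52 'b': node 7→8
i=53 'a': node 8→9
i=54 'b': node 9→10  → match P2@[53:54]
i=55 'd': node 10→11
i=56 'c': node 11→12  → match P1@[51:56],P3@[52:56]
i=57 'b': node 12→7 (via fail)
i=58 'b': node 7→8
i=59 'a': node 8→9
i=60 'b': node 9→10  → match P2@[59:60]
i=61 'd': node 10→11
i=62 'c': node 11→12  → match P1@[57:62],P3@[58:62]
i=63 'a': node 12→13 (via fail)
i=64 'a': node 13→13 (via fail)
i=65 'd': node 13→1 (via fail)
i=66 'a': node 1→13 (via fail)
i=67 'a': node 13→13 (via fail)
i=68 'c': node 13→0 (via fail)
i=69 'b': node 0→7
i=70 'b': node 7→8
i=71 'a': node 8→9
i=72 'b': node 9→10  → match P2@[71:72]
i=73 'd': node 10→11
i=74 'c': node 11→12  → match P1@[69:74],P3@[70:74]

Matches: [[2,2],[4,3],[11,0],[14,2],[16,3],[22,2],[29,0],[36,0],[41,2],[43,3],[50,0],[54,2],[56,1],[56,3],[60,2],[62,1],[62,3],[72,2],[74,1],[74,3]]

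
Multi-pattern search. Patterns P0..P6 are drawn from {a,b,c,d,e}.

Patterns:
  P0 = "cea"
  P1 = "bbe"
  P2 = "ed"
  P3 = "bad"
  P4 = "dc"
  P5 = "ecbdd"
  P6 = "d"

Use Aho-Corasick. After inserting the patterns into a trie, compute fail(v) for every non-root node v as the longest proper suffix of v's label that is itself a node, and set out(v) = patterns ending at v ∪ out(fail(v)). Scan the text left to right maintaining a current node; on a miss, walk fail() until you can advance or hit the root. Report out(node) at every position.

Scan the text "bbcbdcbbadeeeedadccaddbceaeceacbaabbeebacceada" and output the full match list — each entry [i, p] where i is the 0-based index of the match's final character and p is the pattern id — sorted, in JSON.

Construct AC machine:
Trie (insert patterns):
  n0 'ε': b→4 c→1 d→11 e→7
  n1 'c': e→2
  n2 'ce': a→3
  n3 'cea': ·  [P0 ends]
  n4 'b': a→9 b→5
  n5 'bb': e→6
  n6 'bbe': ·  [P1 ends]
  n7 'e': c→13 d→8
  n8 'ed': ·  [P2 ends]
  n9 'ba': d→10
  n10 'bad': ·  [P3 ends]
  n11 'd': c→12  [P6 ends]
  n12 'dc': ·  [P4 ends]
  n13 'ec': b→14
  n14 'ecb': d→15
  n15 'ecbd': d→16
  n16 'ecbdd': ·  [P5 ends]

BFS fail/out derivation:
  fail(1) 'c': from fail(0)=0 chase 'c': 0 ⇒ 0;  out=∅∪out(0)=∅
  fail(4) 'b': from fail(0)=0 chase 'b': 0 ⇒ 0;  out=∅∪out(0)=∅
  fail(7) 'e': from fail(0)=0 chase 'e': 0 ⇒ 0;  out=∅∪out(0)=∅
  fail(11) 'd': from fail(0)=0 chase 'd': 0 ⇒ 0;  out={6}∪out(0)={6}
  fail(2) 'ce': from fail(1)=0 chase 'e': 0 ⇒ 7;  out=∅∪out(7)=∅
  fail(5) 'bb': from fail(4)=0 chase 'b': 0 ⇒ 4;  out=∅∪out(4)=∅
  fail(8) 'ed': from fail(7)=0 chase 'd': 0 ⇒ 11;  out={2}∪out(11)={2,6}
  fail(9) 'ba': from fail(4)=0 chase 'a': 0 ⇒ 0;  out=∅∪out(0)=∅
  fail(12) 'dc': from fail(11)=0 chase 'c': 0 ⇒ 1;  out={4}∪out(1)={4}
  fail(13) 'ec': from fail(7)=0 chase 'c': 0 ⇒ 1;  out=∅∪out(1)=∅
  fail(3) 'cea': from fail(2)=7 chase 'a': 7→0 ⇒ 0;  out={0}∪out(0)={0}
  fail(6) 'bbe': from fail(5)=4 chase 'e': 4→0 ⇒ 7;  out={1}∪out(7)={1}
  fail(10) 'bad': from fail(9)=0 chase 'd': 0 ⇒ 11;  out={3}∪out(11)={3,6}
  fail(14) 'ecb': from fail(13)=1 chase 'b': 1→0 ⇒ 4;  out=∅∪out(4)=∅
  fail(15) 'ecbd': from fail(14)=4 chase 'd': 4→0 ⇒ 11;  out=∅∪out(11)={6}
  fail(16) 'ecbdd': from fail(15)=11 chase 'd': 11→0 ⇒ 11;  out={5}∪out(11)={5,6}

Text stream:
pos 0 'b': at 4
pos 1 'b': at 5
pos 2 'c': at 1 (fail-walked)
pos 3 'b': at 4 (fail-walked)
pos 4 'd': at 11 (fail-walked)  ** P6@[4:4]
pos 5 'c': at 12  ** P4@[4:5]
pos 6 'b': at 4 (fail-walked)
pos 7 'b': at 5
pos 8 'a': at 9 (fail-walked)
pos 9 'd': at 10  ** P3@[7:9],P6@[9:9]
pos 10 'e': at 7 (fail-walked)
pos 11 'e': at 7 (fail-walked)
pos 12 'e': at 7 (fail-walked)
pos 13 'e': at 7 (fail-walked)
pos 14 'd': at 8  ** P2@[13:14],P6@[14:14]
pos 15 'a': at 0 (fail-walked)
pos 16 'd': at 11  ** P6@[16:16]
pos 17 'c': at 12  ** P4@[16:17]
pos 18 'c': at 1 (fail-walked)
pos 19 'a': at 0 (fail-walked)
pos 20 'd': at 11  ** P6@[20:20]
pos 21 'd': at 11 (fail-walked)  ** P6@[21:21]
pos 22 'b': at 4 (fail-walked)
pos 23 'c': at 1 (fail-walked)
pos 24 'e': at 2
pos 25 'a': at 3  ** P0@[23:25]
pos 26 'e': at 7 (fail-walked)
pos 27 'c': at 13
pos 28 'e': at 2 (fail-walked)
pos 29 'a': at 3  ** P0@[27:29]
pos 30 'c': at 1 (fail-walked)
pos 31 'b': at 4 (fail-walked)
pos 32 'a': at 9
pos 33 'a': at 0 (fail-walked)
pos 34 'b': at 4
pos 35 'b': at 5
pos 36 'e': at 6  ** P1@[34:36]
pos 37 'e': at 7 (fail-walked)
pos 38 'b': at 4 (fail-walked)
pos 39 'a': at 9
pos 40 'c': at 1 (fail-walked)
pos 41 'c': at 1 (fail-walked)
pos 42 'e': at 2
pos 43 'a': at 3  ** P0@[41:43]
pos 44 'd': at 11 (fail-walked)  ** P6@[44:44]
pos 45 'a': at 0 (fail-walked)

Result: [[4,6],[5,4],[9,3],[9,6],[14,2],[14,6],[16,6],[17,4],[20,6],[21,6],[25,0],[29,0],[36,1],[43,0],[44,6]]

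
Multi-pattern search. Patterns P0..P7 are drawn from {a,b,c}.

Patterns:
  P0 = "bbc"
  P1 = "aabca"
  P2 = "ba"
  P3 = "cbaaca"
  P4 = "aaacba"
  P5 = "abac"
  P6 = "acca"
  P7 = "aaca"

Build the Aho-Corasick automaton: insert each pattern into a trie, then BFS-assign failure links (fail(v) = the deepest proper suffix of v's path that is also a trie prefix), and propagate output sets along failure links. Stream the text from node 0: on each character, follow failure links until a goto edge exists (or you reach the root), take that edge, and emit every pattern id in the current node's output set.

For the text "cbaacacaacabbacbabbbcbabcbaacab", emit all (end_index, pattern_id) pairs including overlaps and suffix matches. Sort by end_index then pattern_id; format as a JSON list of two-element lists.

Build automaton:
Trie nodes:
  n0 'ε': a→4 b→1 c→10
  n1 'b': a→9 b→2
  n2 'bb': c→3
  n3 'bbc': ·  ←P0
  n4 'a': a→5 b→20 c→23
  n5 'aa': a→16 b→6 c→26
  n6 'aab': c→7
  n7 'aabc': a→8
  n8 'aabca': ·  ←P1
  n9 'ba': ·  ←P2
  n10 'c': b→11
  n11 'cb': a→12
  n12 'cba': a→13
  n13 'cbaa': c→14
  n14 'cbaac': a→15
  n15 'cbaaca': ·  ←P3
  n16 'aaa': c→17
  n17 'aaac': b→18
  n18 'aaacb': a→19
  n19 'aaacba': ·  ←P4
  n20 'ab': a→21
  n21 'aba': c→22
  n22 'abac': ·  ←P5
  n23 'ac': c→24
  n24 'acc': a→25
  n25 'acca': ·  ←P6
  n26 'aac': a→27
  n27 'aaca': ·  ←P7

Failure links (BFS by depth):
  n1('b'): parent n0 fail=0; on 'b' 0 → fail=0;  out ∅∪∅=∅
  n4('a'): parent n0 fail=0; on 'a' 0 → fail=0;  out ∅∪∅=∅
  n10('c'): parent n0 fail=0; on 'c' 0 → fail=0;  out ∅∪∅=∅
  n2('bb'): parent n1 fail=0; on 'b' 0 → fail=1;  out ∅∪∅=∅
  n5('aa'): parent n4 fail=0; on 'a' 0 → fail=4;  out ∅∪∅=∅
  n9('ba'): parent n1 fail=0; on 'a' 0 → fail=4;  out {2}∪∅={2}
  n11('cb'): parent n10 fail=0; on 'b' 0 → fail=1;  out ∅∪∅=∅
  n20('ab'): parent n4 fail=0; on 'b' 0 → fail=1;  out ∅∪∅=∅
  n23('ac'): parent n4 fail=0; on 'c' 0 → fail=10;  out ∅∪∅=∅
  n3('bbc'): parent n2 fail=1; on 'c' 1→0 → fail=10;  out {0}∪∅={0}
  n6('aab'): parent n5 fail=4; on 'b' 4 → fail=20;  out ∅∪∅=∅
  n12('cba'): parent n11 fail=1; on 'a' 1 → fail=9;  out ∅∪{2}={2}
  n16('aaa'): parent n5 fail=4; on 'a' 4 → fail=5;  out ∅∪∅=∅
  n21('aba'): parent n20 fail=1; on 'a' 1 → fail=9;  out ∅∪{2}={2}
  n24('acc'): parent n23 fail=10; on 'c' 10→0 → fail=10;  out ∅∪∅=∅
  n26('aac'): parent n5 fail=4; on 'c' 4 → fail=23;  out ∅∪∅=∅
  n7('aabc'): parent n6 fail=20; on 'c' 20→1→0 → fail=10;  out ∅∪∅=∅
  n13('cbaa'): parent n12 fail=9; on 'a' 9→4 → fail=5;  out ∅∪∅=∅
  n17('aaac'): parent n16 fail=5; on 'c' 5 → fail=26;  out ∅∪∅=∅
  n22('abac'): parent n21 fail=9; on 'c' 9→4 → fail=23;  out {5}∪∅={5}
  n25('acca'): parent n24 fail=10; on 'a' 10→0 → fail=4;  out {6}∪∅={6}
  n27('aaca'): parent n26 fail=23; on 'a' 23→10→0 → fail=4;  out {7}∪∅={7}
  n8('aabca'): parent n7 fail=10; on 'a' 10→0 → fail=4;  out {1}∪∅={1}
  n14('cbaac'): parent n13 fail=5; on 'c' 5 → fail=26;  out ∅∪∅=∅
  n18('aaacb'): parent n17 fail=26; on 'b' 26→23→10 → fail=11;  out ∅∪∅=∅
  n15('cbaaca'): parent n14 fail=26; on 'a' 26 → fail=27;  out {3}∪{7}={3,7}
  n19('aaacba'): parent n18 fail=11; on 'a' 11 → fail=12;  out {4}∪{2}={2,4}

Run:
pos 0 'c': at 10
pos 1 'b': at 11
pos 2 'a': at 12  ** P2@[1:2]
pos 3 'a': at 13
pos 4 'c': at 14
pos 5 'a': at 15  ** P3@[0:5],P7@[2:5]
pos 6 'c': at 23 (via fail)
pos 7 'a': at 4 (via fail)
pos 8 'a': at 5
pos 9 'c': at 26
pos 10 'a': at 27  ** P7@[7:10]
pos 11 'b': at 20 (via fail)
pos 12 'b': at 2 (via fail)
pos 13 'a': at 9 (via fail)  ** P2@[12:13]
pos 14 'c': at 23 (via fail)
pos 15 'b': at 11 (via fail)
pos 16 'a': at 12  ** P2@[15:16]
pos 17 'b': at 20 (via fail)
pos 18 'b': at 2 (via fail)
pos 19 'b': at 2 (via fail)
pos 20 'c': at 3  ** P0@[18:20]
pos 21 'b': at 11 (via fail)
pos 22 'a': at 12  ** P2@[21:22]
pos 23 'b': at 20 (via fail)
pos 24 'c': at 10 (via fail)
pos 25 'b': at 11
pos 26 'a': at 12  ** P2@[25:26]
pos 27 'a': at 13
pos 28 'c': at 14
pos 29 'a': at 15  ** P3@[24:29],P7@[26:29]
pos 30 'b': at 20 (via fail)

Matches: [[2,2],[5,3],[5,7],[10,7],[13,2],[16,2],[20,0],[22,2],[26,2],[29,3],[29,7]]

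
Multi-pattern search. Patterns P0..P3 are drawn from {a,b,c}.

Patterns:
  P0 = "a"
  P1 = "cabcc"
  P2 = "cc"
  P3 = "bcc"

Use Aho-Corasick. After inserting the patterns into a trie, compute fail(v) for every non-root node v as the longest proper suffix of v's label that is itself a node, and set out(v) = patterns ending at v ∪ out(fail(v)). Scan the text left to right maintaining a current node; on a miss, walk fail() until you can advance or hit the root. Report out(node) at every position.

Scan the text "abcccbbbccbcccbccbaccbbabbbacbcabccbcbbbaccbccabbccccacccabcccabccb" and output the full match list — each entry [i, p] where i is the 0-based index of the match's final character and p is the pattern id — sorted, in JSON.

Build automaton:
Trie (insert patterns):
  0='ε' goto a→1 b→8 c→2
  1='a' goto ·  ←P0
  2='c' goto a→3 c→7
  3='ca' goto b→4
  4='cab' goto c→5
  5='cabc' goto c→6
  6='cabcc' goto ·  ←P1
  7='cc' goto ·  ←P2
  8='b' goto c→9
  9='bc' goto c→10
  10='bcc' goto ·  ←P3

Failure links (BFS by depth):
  fail(1) 'a': from fail(0)=0 chase 'a': 0 ⇒ 0;  out={0}∪out(0)={0}
  fail(2) 'c': from fail(0)=0 chase 'c': 0 ⇒ 0;  out=∅∪out(0)=∅
  fail(8) 'b': from fail(0)=0 chase 'b': 0 ⇒ 0;  out=∅∪out(0)=∅
  fail(3) 'ca': from fail(2)=0 chase 'a': 0 ⇒ 1;  out=∅∪out(1)={0}
  fail(7) 'cc': from fail(2)=0 chase 'c': 0 ⇒ 2;  out={2}∪out(2)={2}
  fail(9) 'bc': from fail(8)=0 chase 'c': 0 ⇒ 2;  out=∅∪out(2)=∅
  fail(4) 'cab': from fail(3)=1 chase 'b': 1→0 ⇒ 8;  out=∅∪out(8)=∅
  fail(10) 'bcc': from fail(9)=2 chase 'c': 2 ⇒ 7;  out={3}∪out(7)={2,3}
  fail(5) 'cabc': from fail(4)=8 chase 'c': 8 ⇒ 9;  out=∅∪out(9)=∅
  fail(6) 'cabcc': from fail(5)=9 chase 'c': 9 ⇒ 10;  out={1}∪out(10)={1,2,3}

Scan:
i=0 'a': node 0→1  ** P0@[0:0]
i=1 'b': node 1→8 ·f
i=2 'c': node 8→9
i=3 'c': node 9→10  ** P2@[2:3],P3@[1:3]
i=4 'c': node 10→7 ·f  ** P2@[3:4]
i=5 'b': node 7→8 ·f
i=6 'b': node 8→8 ·f
i=7 'b': node 8→8 ·f
i=8 'c': node 8→9
i=9 'c': node 9→10  ** P2@[8:9],P3@[7:9]
i=10 'b': node 10→8 ·f
i=11 'c': node 8→9
i=12 'c': node 9→10  ** P2@[11:12],P3@[10:12]
i=13 'c': node 10→7 ·f  ** P2@[12:13]
i=14 'b': node 7→8 ·f
i=15 'c': node 8→9
i=16 'c': node 9→10  ** P2@[15:16],P3@[14:16]
i=17 'b': node 10→8 ·f
i=18 'a': node 8→1 ·f  ** P0@[18:18]
i=19 'c': node 1→2 ·f
i=20 'c': node 2→7  ** P2@[19:20]
i=21 'b': node 7→8 ·f
i=22 'b': node 8→8 ·f
i=23 'a': node 8→1 ·f  ** P0@[23:23]
i=24 'b': node 1→8 ·f
i=25 'b': node 8→8 ·f
i=26 'b': node 8→8 ·f
i=27 'a': node 8→1 ·f  ** P0@[27:27]
i=28 'c': node 1→2 ·f
i=29 'b': node 2→8 ·f
i=30 'c': node 8→9
i=31 'a': node 9→3 ·f  ** P0@[31:31]
i=32 'b': node 3→4
i=33 'c': node 4→5
i=34 'c': node 5→6  ** P1@[30:34],P2@[33:34],P3@[32:34]
i=35 'b': node 6→8 ·f
i=36 'c': node 8→9
i=37 'b': node 9→8 ·f
i=38 'b': node 8→8 ·f
i=39 'b': node 8→8 ·f
i=40 'a': node 8→1 ·f  ** P0@[40:40]
i=41 'c': node 1→2 ·f
i=42 'c': node 2→7  ** P2@[41:42]
i=43 'b': node 7→8 ·f
i=44 'c': node 8→9
i=45 'c': node 9→10  ** P2@[44:45],P3@[43:45]
i=46 'a': node 10→3 ·f  ** P0@[46:46]
i=47 'b': node 3→4
i=48 'b': node 4→8 ·f
i=49 'c': node 8→9
i=50 'c': node 9→10  ** P2@[49:50],P3@[48:50]
i=51 'c': node 10→7 ·f  ** P2@[50:51]
i=52 'c': node 7→7 ·f  ** P2@[51:52]
i=53 'a': node 7→3 ·f  ** P0@[53:53]
i=54 'c': node 3→2 ·f
i=55 'c': node 2→7  ** P2@[54:55]
i=56 'c': node 7→7 ·f  ** P2@[55:56]
i=57 'a': node 7→3 ·f  ** P0@[57:57]
i=58 'b': node 3→4
i=59 'c': node 4→5
i=60 'c': node 5→6  ** P1@[56:60],P2@[59:60],P3@[58:60]
i=61 'c': node 6→7 ·f  ** P2@[60:61]
i=62 'a': node 7→3 ·f  ** P0@[62:62]
i=63 'b': node 3→4
i=64 'c': node 4→5
i=65 'c': node 5→6  ** P1@[61:65],P2@[64:65],P3@[63:65]
i=66 'b': node 6→8 ·f

Matches: [[0,0],[3,2],[3,3],[4,2],[9,2],[9,3],[12,2],[12,3],[13,2],[16,2],[16,3],[18,0],[20,2],[23,0],[27,0],[31,0],[34,1],[34,2],[34,3],[40,0],[42,2],[45,2],[45,3],[46,0],[50,2],[50,3],[51,2],[52,2],[53,0],[55,2],[56,2],[57,0],[60,1],[60,2],[60,3],[61,2],[62,0],[65,1],[65,2],[65,3]]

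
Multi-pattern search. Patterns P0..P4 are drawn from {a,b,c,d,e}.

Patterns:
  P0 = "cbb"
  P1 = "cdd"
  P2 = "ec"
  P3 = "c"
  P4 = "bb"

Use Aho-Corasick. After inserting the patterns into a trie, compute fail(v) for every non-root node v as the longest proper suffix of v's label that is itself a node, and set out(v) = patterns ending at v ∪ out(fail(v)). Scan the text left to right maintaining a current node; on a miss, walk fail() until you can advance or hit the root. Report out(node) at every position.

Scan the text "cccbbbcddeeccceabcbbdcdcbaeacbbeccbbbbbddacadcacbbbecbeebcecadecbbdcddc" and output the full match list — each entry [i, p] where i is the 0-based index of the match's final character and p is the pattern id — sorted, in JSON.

Build:
Trie (insert patterns):
  0='ε' goto b→8 c→1 e→6
  1='c' goto b→2 d→4  [P3 ends]
  2='cb' goto b→3
  3='cbb' goto ·  [P0 ends]
  4='cd' goto d→5
  5='cdd' goto ·  [P1 ends]
  6='e' goto c→7
  7='ec' goto ·  [P2 ends]
  8='b' goto b→9
  9='bb' goto ·  [P4 ends]

BFS fail/out derivation:
  n1('c'): parent n0 fail=0; on 'c' 0 → fail=0;  out {3}∪∅={3}
  n6('e'): parent n0 fail=0; on 'e' 0 → fail=0;  out ∅∪∅=∅
  n8('b'): parent n0 fail=0; on 'b' 0 → fail=0;  out ∅∪∅=∅
  n2('cb'): parent n1 fail=0; on 'b' 0 → fail=8;  out ∅∪∅=∅
  n4('cd'): parent n1 fail=0; on 'd' 0 → fail=0;  out ∅∪∅=∅
  n7('ec'): parent n6 fail=0; on 'c' 0 → fail=1;  out {2}∪{3}={2,3}
  n9('bb'): parent n8 fail=0; on 'b' 0 → fail=8;  out {4}∪∅={4}
  n3('cbb'): parent n2 fail=8; on 'b' 8 → fail=9;  out {0}∪{4}={0,4}
  n5('cdd'): parent n4 fail=0; on 'd' 0 → fail=0;  out {1}∪∅={1}

Scan:
i=0 'c': node 0→1  → match P3@[0:0]
i=1 'c': node 1→1 (via fail)  → match P3@[1:1]
i=2 'c': node 1→1 (via fail)  → match P3@[2:2]
i=3 'b': node 1→2
i=4 'b': node 2→3  → match P0@[2:4],P4@[3:4]
i=5 'b': node 3→9 (via fail)  → match P4@[4:5]
i=6 'c': node 9→1 (via fail)  → match P3@[6:6]
i=7 'd': node 1→4
i=8 'd': node 4→5  → match P1@[6:8]
i=9 'e': node 5→6 (via fail)
i=10 'e': node 6→6 (via fail)
i=11 'c': node 6→7  → match P2@[10:11],P3@[11:11]
i=12 'c': node 7→1 (via fail)  → match P3@[12:12]
i=13 'c': node 1→1 (via fail)  → match P3@[13:13]
i=14 'e': node 1→6 (via fail)
i=15 'a': node 6→0 (via fail)
i=16 'b': node 0→8
i=17 'c': node 8→1 (via fail)  → match P3@[17:17]
i=18 'b': node 1→2
i=19 'b': node 2→3  → match P0@[17:19],P4@[18:19]
i=20 'd': node 3→0 (via fail)
i=21 'c': node 0→1  → match P3@[21:21]
i=22 'd': node 1→4
i=23 'c': node 4→1 (via fail)  → match P3@[23:23]
i=24 'b': node 1→2
i=25 'a': node 2→0 (via fail)
i=26 'e': node 0→6
i=27 'a': node 6→0 (via fail)
i=28 'c': node 0→1  → match P3@[28:28]
i=29 'b': node 1→2
i=30 'b': node 2→3  → match P0@[28:30],P4@[29:30]
i=31 'e': node 3→6 (via fail)
i=32 'c': node 6→7  → match P2@[31:32],P3@[32:32]
i=33 'c': node 7→1 (via fail)  → match P3@[33:33]
i=34 'b': node 1→2
i=35 'b': node 2→3  → match P0@[33:35],P4@[34:35]
i=36 'b': node 3→9 (via fail)  → match P4@[35:36]
i=37 'b': node 9→9 (via fail)  → match P4@[36:37]
i=38 'b': node 9→9 (via fail)  → match P4@[37:38]
i=39 'd': node 9→0 (via fail)
i=40 'd': node 0→0
i=41 'a': node 0→0
i=42 'c': node 0→1  → match P3@[42:42]
i=43 'a': node 1→0 (via fail)
i=44 'd': node 0→0
i=45 'c': node 0→1  → match P3@[45:45]
i=46 'a': node 1→0 (via fail)
i=47 'c': node 0→1  → match P3@[47:47]
i=48 'b': node 1→2
i=49 'b': node 2→3  → match P0@[47:49],P4@[48:49]
i=50 'b': node 3→9 (via fail)  → match P4@[49:50]
i=51 'e': node 9→6 (via fail)
i=52 'c': node 6→7  → match P2@[51:52],P3@[52:52]
i=53 'b': node 7→2 (via fail)
i=54 'e': node 2→6 (via fail)
i=55 'e': node 6→6 (via fail)
i=56 'b': node 6→8 (via fail)
i=57 'c': node 8→1 (via fail)  → match P3@[57:57]
i=58 'e': node 1→6 (via fail)
i=59 'c': node 6→7  → match P2@[58:59],P3@[59:59]
i=60 'a': node 7→0 (via fail)
i=61 'd': node 0→0
i=62 'e': node 0→6
i=63 'c': node 6→7  → match P2@[62:63],P3@[63:63]
i=64 'b': node 7→2 (via fail)
i=65 'b': node 2→3  → match P0@[63:65],P4@[64:65]
i=66 'd': node 3→0 (via fail)
i=67 'c': node 0→1  → match P3@[67:67]
i=68 'd': node 1→4
i=69 'd': node 4→5  → match P1@[67:69]
i=70 'c': node 5→1 (via fail)  → match P3@[70:70]

Result: [[0,3],[1,3],[2,3],[4,0],[4,4],[5,4],[6,3],[8,1],[11,2],[11,3],[12,3],[13,3],[17,3],[19,0],[19,4],[21,3],[23,3],[28,3],[30,0],[30,4],[32,2],[32,3],[33,3],[35,0],[35,4],[36,4],[37,4],[38,4],[42,3],[45,3],[47,3],[49,0],[49,4],[50,4],[52,2],[52,3],[57,3],[59,2],[59,3],[63,2],[63,3],[65,0],[65,4],[67,3],[69,1],[70,3]]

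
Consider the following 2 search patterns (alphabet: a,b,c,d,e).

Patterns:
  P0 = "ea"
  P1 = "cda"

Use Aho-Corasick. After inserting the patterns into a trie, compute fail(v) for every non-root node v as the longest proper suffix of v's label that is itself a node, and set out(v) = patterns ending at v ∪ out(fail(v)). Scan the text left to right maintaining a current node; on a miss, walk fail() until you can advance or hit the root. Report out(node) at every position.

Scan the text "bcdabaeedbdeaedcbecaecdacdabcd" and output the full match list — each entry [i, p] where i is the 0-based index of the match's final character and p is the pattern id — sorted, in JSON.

Construct AC machine:
Trie (insert patterns):
  0='ε' goto c→3 e→1
  1='e' goto a→2
  2='ea' goto ·  [P0 ends]
  3='c' goto d→4
  4='cd' goto a→5
  5='cda' goto ·  [P1 ends]

Failure links (BFS by depth):
  fail(1) 'e': from fail(0)=0 chase 'e': 0 ⇒ 0;  out=∅∪out(0)=∅
  fail(3) 'c': from fail(0)=0 chase 'c': 0 ⇒ 0;  out=∅∪out(0)=∅
  fail(2) 'ea': from fail(1)=0 chase 'a': 0 ⇒ 0;  out={0}∪out(0)={0}
  fail(4) 'cd': from fail(3)=0 chase 'd': 0 ⇒ 0;  out=∅∪out(0)=∅
  fail(5) 'cda': from fail(4)=0 chase 'a': 0 ⇒ 0;  out={1}∪out(0)={1}

Scan:
[0] read 'b'  n0⇒n0
[1] read 'c'  n0⇒n3
[2] read 'd'  n3⇒n4
[3] read 'a'  n4⇒n5  ** P1@[1:3]
[4] read 'b'  n5⇒n0 ·f
[5] read 'a'  n0⇒n0
[6] read 'e'  n0⇒n1
[7] read 'e'  n1⇒n1 ·f
[8] read 'd'  n1⇒n0 ·f
[9] read 'b'  n0⇒n0
[10] read 'd'  n0⇒n0
[11] read 'e'  n0⇒n1
[12] read 'a'  n1⇒n2  ** P0@[11:12]
[13] read 'e'  n2⇒n1 ·f
[14] read 'd'  n1⇒n0 ·f
[15] read 'c'  n0⇒n3
[16] read 'b'  n3⇒n0 ·f
[17] read 'e'  n0⇒n1
[18] read 'c'  n1⇒n3 ·f
[19] read 'a'  n3⇒n0 ·f
[20] read 'e'  n0⇒n1
[21] read 'c'  n1⇒n3 ·f
[22] read 'd'  n3⇒n4
[23] read 'a'  n4⇒n5  ** P1@[21:23]
[24] read 'c'  n5⇒n3 ·f
[25] read 'd'  n3⇒n4
[26] read 'a'  n4⇒n5  ** P1@[24:26]
[27] read 'b'  n5⇒n0 ·f
[28] read 'c'  n0⇒n3
[29] read 'd'  n3⇒n4

Matches: [[3,1],[12,0],[23,1],[26,1]]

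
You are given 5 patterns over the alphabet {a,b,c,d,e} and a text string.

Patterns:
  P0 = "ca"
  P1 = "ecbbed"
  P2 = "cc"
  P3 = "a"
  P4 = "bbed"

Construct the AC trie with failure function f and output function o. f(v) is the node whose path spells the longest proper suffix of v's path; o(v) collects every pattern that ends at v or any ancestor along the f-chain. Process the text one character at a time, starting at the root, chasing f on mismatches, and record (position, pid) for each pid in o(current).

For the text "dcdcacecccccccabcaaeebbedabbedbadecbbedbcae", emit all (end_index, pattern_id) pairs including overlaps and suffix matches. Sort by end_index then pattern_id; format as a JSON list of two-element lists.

Build automaton:
Trie (insert patterns):
  n0 'ε': a→10 b→11 c→1 e→3
  n1 'c': a→2 c→9
  n2 'ca': ·  [P0 ends]
  n3 'e': c→4
  n4 'ec': b→5
  n5 'ecb': b→6
  n6 'ecbb': e→7
  n7 'ecbbe': d→8
  n8 'ecbbed': ·  [P1 ends]
  n9 'cc': ·  [P2 ends]
  n10 'a': ·  [P3 ends]
  n11 'b': b→12
  n12 'bb': e→13
  n13 'bbe': d→14
  n14 'bbed': ·  [P4 ends]

Failure links (BFS by depth):
  fail(1) 'c': from fail(0)=0 chase 'c': 0 ⇒ 0;  out=∅∪out(0)=∅
  fail(3) 'e': from fail(0)=0 chase 'e': 0 ⇒ 0;  out=∅∪out(0)=∅
  fail(10) 'a': from fail(0)=0 chase 'a': 0 ⇒ 0;  out={3}∪out(0)={3}
  fail(11) 'b': from fail(0)=0 chase 'b': 0 ⇒ 0;  out=∅∪out(0)=∅
  fail(2) 'ca': from fail(1)=0 chase 'a': 0 ⇒ 10;  out={0}∪out(10)={0,3}
  fail(4) 'ec': from fail(3)=0 chase 'c': 0 ⇒ 1;  out=∅∪out(1)=∅
  fail(9) 'cc': from fail(1)=0 chase 'c': 0 ⇒ 1;  out={2}∪out(1)={2}
  fail(12) 'bb': from fail(11)=0 chase 'b': 0 ⇒ 11;  out=∅∪out(11)=∅
  fail(5) 'ecb': from fail(4)=1 chase 'b': 1→0 ⇒ 11;  out=∅∪out(11)=∅
  fail(13) 'bbe': from fail(12)=11 chase 'e': 11→0 ⇒ 3;  out=∅∪out(3)=∅
  fail(6) 'ecbb': from fail(5)=11 chase 'b': 11 ⇒ 12;  out=∅∪out(12)=∅
  fail(14) 'bbed': from fail(13)=3 chase 'd': 3→0 ⇒ 0;  out={4}∪out(0)={4}
  fail(7) 'ecbbe': from fail(6)=12 chase 'e': 12 ⇒ 13;  out=∅∪out(13)=∅
  fail(8) 'ecbbed': from fail(7)=13 chase 'd': 13 ⇒ 14;  out={1}∪out(14)={1,4}

Text stream:
i=0 'd': node 0→0
i=1 'c': node 0→1
i=2 'd': node 1→0 ·f
i=3 'c': node 0→1
i=4 'a': node 1→2  ** P0@[3:4],P3@[4:4]
i=5 'c': node 2→1 ·f
i=6 'e': node 1→3 ·f
i=7 'c': node 3→4
i=8 'c': node 4→9 ·f  ** P2@[7:8]
i=9 'c': node 9→9 ·f  ** P2@[8:9]
i=10 'c': node 9→9 ·f  ** P2@[9:10]
i=11 'c': node 9→9 ·f  ** P2@[10:11]
i=12 'c': node 9→9 ·f  ** P2@[11:12]
i=13 'c': node 9→9 ·f  ** P2@[12:13]
i=14 'a': node 9→2 ·f  ** P0@[13:14],P3@[14:14]
i=15 'b': node 2→11 ·f
i=16 'c': node 11→1 ·f
i=17 'a': node 1→2  ** P0@[16:17],P3@[17:17]
i=18 'a': node 2→10 ·f  ** P3@[18:18]
i=19 'e': node 10→3 ·f
i=20 'e': node 3→3 ·f
i=21 'b': node 3→11 ·f
i=22 'b': node 11→12
i=23 'e': node 12→13
i=24 'd': node 13→14  ** P4@[21:24]
i=25 'a': node 14→10 ·f  ** P3@[25:25]
i=26 'b': node 10→11 ·f
i=27 'b': node 11→12
i=28 'e': node 12→13
i=29 'd': node 13→14  ** P4@[26:29]
i=30 'b': node 14→11 ·f
i=31 'a': node 11→10 ·f  ** P3@[31:31]
i=32 'd': node 10→0 ·f
i=33 'e': node 0→3
i=34 'c': node 3→4
i=35 'b': node 4→5
i=36 'b': node 5→6
i=37 'e': node 6→7
i=38 'd': node 7→8  ** P1@[33:38],P4@[35:38]
i=39 'b': node 8→11 ·f
i=40 'c': node 11→1 ·f
i=41 'a': node 1→2  ** P0@[40:41],P3@[41:41]
i=42 'e': node 2→3 ·f

Result: [[4,0],[4,3],[8,2],[9,2],[10,2],[11,2],[12,2],[13,2],[14,0],[14,3],[17,0],[17,3],[18,3],[24,4],[25,3],[29,4],[31,3],[38,1],[38,4],[41,0],[41,3]]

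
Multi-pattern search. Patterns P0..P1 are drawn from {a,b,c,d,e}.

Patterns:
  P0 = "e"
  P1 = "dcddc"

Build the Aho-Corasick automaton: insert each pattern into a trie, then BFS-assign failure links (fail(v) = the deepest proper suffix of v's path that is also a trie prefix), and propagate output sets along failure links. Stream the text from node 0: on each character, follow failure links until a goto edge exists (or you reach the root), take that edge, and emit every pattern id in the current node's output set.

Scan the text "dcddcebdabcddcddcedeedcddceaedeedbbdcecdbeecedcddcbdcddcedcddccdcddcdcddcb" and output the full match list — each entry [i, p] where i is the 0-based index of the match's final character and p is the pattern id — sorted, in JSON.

Build automaton:
Trie (insert patterns):
  n0 'ε': d→2 e→1
  n1 'e': ·  ←P0
  n2 'd': c→3
  n3 'dc': d→4
  n4 'dcd': d→5
  n5 'dcdd': c→6
  n6 'dcddc': ·  ←P1

Failure links (BFS by depth):
  n1('e'): parent n0 fail=0; on 'e' 0 → fail=0;  out {0}∪∅={0}
  n2('d'): parent n0 fail=0; on 'd' 0 → fail=0;  out ∅∪∅=∅
  n3('dc'): parent n2 fail=0; on 'c' 0 → fail=0;  out ∅∪∅=∅
  n4('dcd'): parent n3 fail=0; on 'd' 0 → fail=2;  out ∅∪∅=∅
  n5('dcdd'): parent n4 fail=2; on 'd' 2→0 → fail=2;  out ∅∪∅=∅
  n6('dcddc'): parent n5 fail=2; on 'c' 2 → fail=3;  out {1}∪∅={1}

Run:
i=0 'd': node 0→2
i=1 'c': node 2→3
i=2 'd': node 3→4
i=3 'd': node 4→5
i=4 'c': node 5→6  emit P1@[0:4]
i=5 'e': node 6→1 (fail-walked)  emit P0@[5:5]
i=6 'b': node 1→0 (fail-walked)
i=7 'd': node 0→2
i=8 'a': node 2→0 (fail-walked)
i=9 'b': node 0→0
i=10 'c': node 0→0
i=11 'd': node 0→2
i=12 'd': node 2→2 (fail-walked)
i=13 'c': node 2→3
i=14 'd': node 3→4
i=15 'd': node 4→5
i=16 'c': node 5→6  emit P1@[12:16]
i=17 'e': node 6→1 (fail-walked)  emit P0@[17:17]
i=18 'd': node 1→2 (fail-walked)
i=19 'e': node 2→1 (fail-walked)  emit P0@[19:19]
i=20 'e': node 1→1 (fail-walked)  emit P0@[20:20]
i=21 'd': node 1→2 (fail-walked)
i=22 'c': node 2→3
i=23 'd': node 3→4
i=24 'd': node 4→5
i=25 'c': node 5→6  emit P1@[21:25]
i=26 'e': node 6→1 (fail-walked)  emit P0@[26:26]
i=27 'a': node 1→0 (fail-walked)
i=28 'e': node 0→1  emit P0@[28:28]
i=29 'd': node 1→2 (fail-walked)
i=30 'e': node 2→1 (fail-walked)  emit P0@[30:30]
i=31 'e': node 1→1 (fail-walked)  emit P0@[31:31]
i=32 'd': node 1→2 (fail-walked)
i=33 'b': node 2→0 (fail-walked)
i=34 'b': node 0→0
i=35 'd': node 0→2
i=36 'c': node 2→3
i=37 'e': node 3→1 (fail-walked)  emit P0@[37:37]
i=38 'c': node 1→0 (fail-walked)
i=39 'd': node 0→2
i=40 'b': node 2→0 (fail-walked)
i=41 'e': node 0→1  emit P0@[41:41]
i=42 'e': node 1→1 (fail-walked)  emit P0@[42:42]
i=43 'c': node 1→0 (fail-walked)
i=44 'e': node 0→1  emit P0@[44:44]
i=45 'd': node 1→2 (fail-walked)
i=46 'c': node 2→3
i=47 'd': node 3→4
i=48 'd': node 4→5
i=49 'c': node 5→6  emit P1@[45:49]
i=50 'b': node 6→0 (fail-walked)
i=51 'd': node 0→2
i=52 'c': node 2→3
i=53 'd': node 3→4
i=54 'd': node 4→5
i=55 'c': node 5→6  emit P1@[51:55]
i=56 'e': node 6→1 (fail-walked)  emit P0@[56:56]
i=57 'd': node 1→2 (fail-walked)
i=58 'c': node 2→3
i=59 'd': node 3→4
i=60 'd': node 4→5
i=61 'c': node 5→6  emit P1@[57:61]
i=62 'c': node 6→0 (fail-walked)
i=63 'd': node 0→2
i=64 'c': node 2→3
i=65 'd': node 3→4
i=66 'd': node 4→5
i=67 'c': node 5→6  emit P1@[63:67]
i=68 'd': node 6→4 (fail-walked)
i=69 'c': node 4→3 (fail-walked)
i=70 'd': node 3→4
i=71 'd': node 4→5
i=72 'c': node 5→6  emit P1@[68:72]
i=73 'b': node 6→0 (fail-walked)

Matches: [[4,1],[5,0],[16,1],[17,0],[19,0],[20,0],[25,1],[26,0],[28,0],[30,0],[31,0],[37,0],[41,0],[42,0],[44,0],[49,1],[55,1],[56,0],[61,1],[67,1],[72,1]]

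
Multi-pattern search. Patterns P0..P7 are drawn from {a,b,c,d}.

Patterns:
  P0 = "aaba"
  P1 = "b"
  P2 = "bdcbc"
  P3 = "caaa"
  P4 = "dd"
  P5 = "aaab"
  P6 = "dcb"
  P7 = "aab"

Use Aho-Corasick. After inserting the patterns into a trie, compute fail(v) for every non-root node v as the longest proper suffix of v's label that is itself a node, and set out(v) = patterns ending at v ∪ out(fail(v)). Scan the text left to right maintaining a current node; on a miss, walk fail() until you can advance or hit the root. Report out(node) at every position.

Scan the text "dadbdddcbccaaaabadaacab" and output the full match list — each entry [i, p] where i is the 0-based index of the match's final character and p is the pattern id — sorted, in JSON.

Build automaton:
Trie nodes:
  0='ε' goto a→1 b→5 c→10 d→14
  1='a' goto a→2
  2='aa' goto a→16 b→3
  3='aab' goto a→4  ←P7
  4='aaba' goto ·  ←P0
  5='b' goto d→6  ←P1
  6='bd' goto c→7
  7='bdc' goto b→8
  8='bdcb' goto c→9
  9='bdcbc' goto ·  ←P2
  10='c' goto a→11
  11='ca' goto a→12
  12='caa' goto a→13
  13='caaa' goto ·  ←P3
  14='d' goto c→18 d→15
  15='dd' goto ·  ←P4
  16='aaa' goto b→17
  17='aaab' goto ·  ←P5
  18='dc' goto b→19
  19='dcb' goto ·  ←P6

Failure links (BFS by depth):
  fail(1) 'a': from fail(0)=0 chase 'a': 0 ⇒ 0;  out=∅∪out(0)=∅
  fail(5) 'b': from fail(0)=0 chase 'b': 0 ⇒ 0;  out={1}∪out(0)={1}
  fail(10) 'c': from fail(0)=0 chase 'c': 0 ⇒ 0;  out=∅∪out(0)=∅
  fail(14) 'd': from fail(0)=0 chase 'd': 0 ⇒ 0;  out=∅∪out(0)=∅
  fail(2) 'aa': from fail(1)=0 chase 'a': 0 ⇒ 1;  out=∅∪out(1)=∅
  fail(6) 'bd': from fail(5)=0 chase 'd': 0 ⇒ 14;  out=∅∪out(14)=∅
  fail(11) 'ca': from fail(10)=0 chase 'a': 0 ⇒ 1;  out=∅∪out(1)=∅
  fail(15) 'dd': from fail(14)=0 chase 'd': 0 ⇒ 14;  out={4}∪out(14)={4}
  fail(18) 'dc': from fail(14)=0 chase 'c': 0 ⇒ 10;  out=∅∪out(10)=∅
  fail(3) 'aab': from fail(2)=1 chase 'b': 1→0 ⇒ 5;  out={7}∪out(5)={1,7}
  fail(7) 'bdc': from fail(6)=14 chase 'c': 14 ⇒ 18;  out=∅∪out(18)=∅
  fail(12) 'caa': from fail(11)=1 chase 'a': 1 ⇒ 2;  out=∅∪out(2)=∅
  fail(16) 'aaa': from fail(2)=1 chase 'a': 1 ⇒ 2;  out=∅∪out(2)=∅
  fail(19) 'dcb': from fail(18)=10 chase 'b': 10→0 ⇒ 5;  out={6}∪out(5)={1,6}
  fail(4) 'aaba': from fail(3)=5 chase 'a': 5→0 ⇒ 1;  out={0}∪out(1)={0}
  fail(8) 'bdcb': from fail(7)=18 chase 'b': 18 ⇒ 19;  out=∅∪out(19)={1,6}
  fail(13) 'caaa': from fail(12)=2 chase 'a': 2 ⇒ 16;  out={3}∪out(16)={3}
  fail(17) 'aaab': from fail(16)=2 chase 'b': 2 ⇒ 3;  out={5}∪out(3)={1,5,7}
  fail(9) 'bdcbc': from fail(8)=19 chase 'c': 19→5→0 ⇒ 10;  out={2}∪out(10)={2}

Run:
i=0 'd': node 0→14
i=1 'a': node 14→1 ·f
i=2 'd': node 1→14 ·f
i=3 'b': node 14→5 ·f  emit P1@[3:3]
i=4 'd': node 5→6
i=5 'd': node 6→15 ·f  emit P4@[4:5]
i=6 'd': node 15→15 ·f  emit P4@[5:6]
i=7 'c': node 15→18 ·f
i=8 'b': node 18→19  emit P1@[8:8],P6@[6:8]
i=9 'c': node 19→10 ·f
i=10 'c': node 10→10 ·f
i=11 'a': node 10→11
i=12 'a': node 11→12
i=13 'a': node 12→13  emit P3@[10:13]
i=14 'a': node 13→16 ·f
i=15 'b': node 16→17  emit P1@[15:15],P5@[12:15],P7@[13:15]
i=16 'a': node 17→4 ·f  emit P0@[13:16]
i=17 'd': node 4→14 ·f
i=18 'a': node 14→1 ·f
i=19 'a': node 1→2
i=20 'c': node 2→10 ·f
i=21 'a': node 10→11
i=22 'b': node 11→5 ·f  emit P1@[22:22]

Result: [[3,1],[5,4],[6,4],[8,1],[8,6],[13,3],[15,1],[15,5],[15,7],[16,0],[22,1]]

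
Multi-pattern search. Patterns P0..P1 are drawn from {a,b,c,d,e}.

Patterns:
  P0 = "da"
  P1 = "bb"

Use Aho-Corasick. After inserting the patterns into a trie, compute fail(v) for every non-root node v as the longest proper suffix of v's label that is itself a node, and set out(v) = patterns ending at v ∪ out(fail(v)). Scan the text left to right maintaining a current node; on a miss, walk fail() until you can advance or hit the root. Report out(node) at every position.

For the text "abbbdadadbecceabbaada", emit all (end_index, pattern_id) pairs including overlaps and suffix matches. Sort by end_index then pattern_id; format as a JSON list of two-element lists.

Construct AC machine:
Trie nodes:
  n0 'ε': b→3 d→1
  n1 'd': a→2
  n2 'da': ·  ←P0
  n3 'b': b→4
  n4 'bb': ·  ←P1

Failure links (BFS by depth):
  fail(1) 'd': from fail(0)=0 chase 'd': 0 ⇒ 0;  out=∅∪out(0)=∅
  fail(3) 'b': from fail(0)=0 chase 'b': 0 ⇒ 0;  out=∅∪out(0)=∅
  fail(2) 'da': from fail(1)=0 chase 'a': 0 ⇒ 0;  out={0}∪out(0)={0}
  fail(4) 'bb': from fail(3)=0 chase 'b': 0 ⇒ 3;  out={1}∪out(3)={1}

Run:
i=0 'a': node 0→0
i=1 'b': node 0→3
i=2 'b': node 3→4  → match P1@[1:2]
i=3 'b': node 4→4 (via fail)  → match P1@[2:3]
i=4 'd': node 4→1 (via fail)
i=5 'a': node 1→2  → match P0@[4:5]
i=6 'd': node 2→1 (via fail)
i=7 'a': node 1→2  → match P0@[6:7]
i=8 'd': node 2→1 (via fail)
i=9 'b': node 1→3 (via fail)
i=10 'e': node 3→0 (via fail)
i=11 'c': node 0→0
i=12 'c': node 0→0
i=13 'e': node 0→0
i=14 'a': node 0→0
i=15 'b': node 0→3
i=16 'b': node 3→4  → match P1@[15:16]
i=17 'a': node 4→0 (via fail)
i=18 'a': node 0→0
i=19 'd': node 0→1
i=20 'a': node 1→2  → match P0@[19:20]

Matches: [[2,1],[3,1],[5,0],[7,0],[16,1],[20,0]]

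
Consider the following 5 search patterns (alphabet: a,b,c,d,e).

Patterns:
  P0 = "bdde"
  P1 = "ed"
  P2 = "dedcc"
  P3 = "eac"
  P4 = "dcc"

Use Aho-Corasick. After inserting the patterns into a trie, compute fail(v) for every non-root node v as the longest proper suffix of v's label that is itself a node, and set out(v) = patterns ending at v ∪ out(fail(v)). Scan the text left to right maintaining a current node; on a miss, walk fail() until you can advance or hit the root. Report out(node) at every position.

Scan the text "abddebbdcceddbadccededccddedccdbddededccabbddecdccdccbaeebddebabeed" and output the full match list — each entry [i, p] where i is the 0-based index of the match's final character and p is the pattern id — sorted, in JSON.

Build automaton:
Trie (insert patterns):
  n0 'ε': b→1 d→7 e→5
  n1 'b': d→2
  n2 'bd': d→3
  n3 'bdd': e→4
  n4 'bdde': ·  [P0 ends]
  n5 'e': a→12 d→6
  n6 'ed': ·  [P1 ends]
  n7 'd': c→14 e→8
  n8 'de': d→9
  n9 'ded': c→10
  n10 'dedc': c→11
  n11 'dedcc': ·  [P2 ends]
  n12 'ea': c→13
  n13 'eac': ·  [P3 ends]
  n14 'dc': c→15
  n15 'dcc': ·  [P4 ends]

Failure links (BFS by depth):
  fail(1) 'b': from fail(0)=0 chase 'b': 0 ⇒ 0;  out=∅∪out(0)=∅
  fail(5) 'e': from fail(0)=0 chase 'e': 0 ⇒ 0;  out=∅∪out(0)=∅
  fail(7) 'd': from fail(0)=0 chase 'd': 0 ⇒ 0;  out=∅∪out(0)=∅
  fail(2) 'bd': from fail(1)=0 chase 'd': 0 ⇒ 7;  out=∅∪out(7)=∅
  fail(6) 'ed': from fail(5)=0 chase 'd': 0 ⇒ 7;  out={1}∪out(7)={1}
  fail(8) 'de': from fail(7)=0 chase 'e': 0 ⇒ 5;  out=∅∪out(5)=∅
  fail(12) 'ea': from fail(5)=0 chase 'a': 0 ⇒ 0;  out=∅∪out(0)=∅
  fail(14) 'dc': from fail(7)=0 chase 'c': 0 ⇒ 0;  out=∅∪out(0)=∅
  fail(3) 'bdd': from fail(2)=7 chase 'd': 7→0 ⇒ 7;  out=∅∪out(7)=∅
  fail(9) 'ded': from fail(8)=5 chase 'd': 5 ⇒ 6;  out=∅∪out(6)={1}
  fail(13) 'eac': from fail(12)=0 chase 'c': 0 ⇒ 0;  out={3}∪out(0)={3}
  fail(15) 'dcc': from fail(14)=0 chase 'c': 0 ⇒ 0;  out={4}∪out(0)={4}
  fail(4) 'bdde': from fail(3)=7 chase 'e': 7 ⇒ 8;  out={0}∪out(8)={0}
  fail(10) 'dedc': from fail(9)=6 chase 'c': 6→7 ⇒ 14;  out=∅∪out(14)=∅
  fail(11) 'dedcc': from fail(10)=14 chase 'c': 14 ⇒ 15;  out={2}∪out(15)={2,4}

Run:
[0] read 'a'  n0⇒n0
[1] read 'b'  n0⇒n1
[2] read 'd'  n1⇒n2
[3] read 'd'  n2⇒n3
[4] read 'e'  n3⇒n4  ** P0@[1:4]
[5] read 'b'  n4⇒n1 (fail-walked)
[6] read 'b'  n1⇒n1 (fail-walked)
[7] read 'd'  n1⇒n2
[8] read 'c'  n2⇒n14 (fail-walked)
[9] read 'c'  n14⇒n15  ** P4@[7:9]
[10] read 'e'  n15⇒n5 (fail-walked)
[11] read 'd'  n5⇒n6  ** P1@[10:11]
[12] read 'd'  n6⇒n7 (fail-walked)
[13] read 'b'  n7⇒n1 (fail-walked)
[14] read 'a'  n1⇒n0 (fail-walked)
[15] read 'd'  n0⇒n7
[16] read 'c'  n7⇒n14
[17] read 'c'  n14⇒n15  ** P4@[15:17]
[18] read 'e'  n15⇒n5 (fail-walked)
[19] read 'd'  n5⇒n6  ** P1@[18:19]
[20] read 'e'  n6⇒n8 (fail-walked)
[21] read 'd'  n8⇒n9  ** P1@[20:21]
[22] read 'c'  n9⇒n10
[23] read 'c'  n10⇒n11  ** P2@[19:23],P4@[21:23]
[24] read 'd'  n11⇒n7 (fail-walked)
[25] read 'd'  n7⇒n7 (fail-walked)
[26] read 'e'  n7⇒n8
[27] read 'd'  n8⇒n9  ** P1@[26:27]
[28] read 'c'  n9⇒n10
[29] read 'c'  n10⇒n11  ** P2@[25:29],P4@[27:29]
[30] read 'd'  n11⇒n7 (fail-walked)
[31] read 'b'  n7⇒n1 (fail-walked)
[32] read 'd'  n1⇒n2
[33] read 'd'  n2⇒n3
[34] read 'e'  n3⇒n4  ** P0@[31:34]
[35] read 'd'  n4⇒n9 (fail-walked)  ** P1@[34:35]
[36] read 'e'  n9⇒n8 (fail-walked)
[37] read 'd'  n8⇒n9  ** P1@[36:37]
[38] read 'c'  n9⇒n10
[39] read 'c'  n10⇒n11  ** P2@[35:39],P4@[37:39]
[40] read 'a'  n11⇒n0 (fail-walked)
[41] read 'b'  n0⇒n1
[42] read 'b'  n1⇒n1 (fail-walked)
[43] read 'd'  n1⇒n2
[44] read 'd'  n2⇒n3
[45] read 'e'  n3⇒n4  ** P0@[42:45]
[46] read 'c'  n4⇒n0 (fail-walked)
[47] read 'd'  n0⇒n7
[48] read 'c'  n7⇒n14
[49] read 'c'  n14⇒n15  ** P4@[47:49]
[50] read 'd'  n15⇒n7 (fail-walked)
[51] read 'c'  n7⇒n14
[52] read 'c'  n14⇒n15  ** P4@[50:52]
[53] read 'b'  n15⇒n1 (fail-walked)
[54] read 'a'  n1⇒n0 (fail-walked)
[55] read 'e'  n0⇒n5
[56] read 'e'  n5⇒n5 (fail-walked)
[57] read 'b'  n5⇒n1 (fail-walked)
[58] read 'd'  n1⇒n2
[59] read 'd'  n2⇒n3
[60] read 'e'  n3⇒n4  ** P0@[57:60]
[61] read 'b'  n4⇒n1 (fail-walked)
[62] read 'a'  n1⇒n0 (fail-walked)
[63] read 'b'  n0⇒n1
[64] read 'e'  n1⇒n5 (fail-walked)
[65] read 'e'  n5⇒n5 (fail-walked)
[66] read 'd'  n5⇒n6  ** P1@[65:66]

Result: [[4,0],[9,4],[11,1],[17,4],[19,1],[21,1],[23,2],[23,4],[27,1],[29,2],[29,4],[34,0],[35,1],[37,1],[39,2],[39,4],[45,0],[49,4],[52,4],[60,0],[66,1]]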